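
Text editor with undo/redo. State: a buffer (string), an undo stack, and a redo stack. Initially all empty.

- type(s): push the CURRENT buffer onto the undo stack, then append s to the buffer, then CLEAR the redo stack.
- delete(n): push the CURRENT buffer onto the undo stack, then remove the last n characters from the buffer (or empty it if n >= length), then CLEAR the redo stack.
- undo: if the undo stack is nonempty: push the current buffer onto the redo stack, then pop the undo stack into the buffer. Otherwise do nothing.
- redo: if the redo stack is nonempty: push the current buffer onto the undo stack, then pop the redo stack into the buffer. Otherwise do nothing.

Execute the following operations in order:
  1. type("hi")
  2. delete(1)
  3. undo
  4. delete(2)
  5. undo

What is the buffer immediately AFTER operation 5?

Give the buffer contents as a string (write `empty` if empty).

After op 1 (type): buf='hi' undo_depth=1 redo_depth=0
After op 2 (delete): buf='h' undo_depth=2 redo_depth=0
After op 3 (undo): buf='hi' undo_depth=1 redo_depth=1
After op 4 (delete): buf='(empty)' undo_depth=2 redo_depth=0
After op 5 (undo): buf='hi' undo_depth=1 redo_depth=1

Answer: hi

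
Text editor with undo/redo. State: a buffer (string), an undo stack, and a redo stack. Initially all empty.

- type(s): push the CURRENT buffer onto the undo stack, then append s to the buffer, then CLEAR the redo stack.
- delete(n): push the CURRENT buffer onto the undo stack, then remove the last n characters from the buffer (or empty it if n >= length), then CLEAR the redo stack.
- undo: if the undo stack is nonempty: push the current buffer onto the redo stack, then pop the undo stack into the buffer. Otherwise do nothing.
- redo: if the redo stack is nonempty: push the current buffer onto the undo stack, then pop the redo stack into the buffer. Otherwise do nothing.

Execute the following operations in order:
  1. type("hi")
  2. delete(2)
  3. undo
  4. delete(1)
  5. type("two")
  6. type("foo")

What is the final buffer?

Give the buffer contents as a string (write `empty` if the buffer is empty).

After op 1 (type): buf='hi' undo_depth=1 redo_depth=0
After op 2 (delete): buf='(empty)' undo_depth=2 redo_depth=0
After op 3 (undo): buf='hi' undo_depth=1 redo_depth=1
After op 4 (delete): buf='h' undo_depth=2 redo_depth=0
After op 5 (type): buf='htwo' undo_depth=3 redo_depth=0
After op 6 (type): buf='htwofoo' undo_depth=4 redo_depth=0

Answer: htwofoo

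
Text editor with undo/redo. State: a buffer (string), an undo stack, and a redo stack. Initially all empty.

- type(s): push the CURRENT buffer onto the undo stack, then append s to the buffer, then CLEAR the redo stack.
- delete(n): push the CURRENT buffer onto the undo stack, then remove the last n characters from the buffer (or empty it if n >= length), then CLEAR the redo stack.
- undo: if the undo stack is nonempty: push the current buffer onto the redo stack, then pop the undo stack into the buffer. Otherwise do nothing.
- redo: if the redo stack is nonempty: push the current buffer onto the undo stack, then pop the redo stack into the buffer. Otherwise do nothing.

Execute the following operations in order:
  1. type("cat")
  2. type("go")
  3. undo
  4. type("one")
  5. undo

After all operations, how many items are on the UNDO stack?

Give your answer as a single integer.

Answer: 1

Derivation:
After op 1 (type): buf='cat' undo_depth=1 redo_depth=0
After op 2 (type): buf='catgo' undo_depth=2 redo_depth=0
After op 3 (undo): buf='cat' undo_depth=1 redo_depth=1
After op 4 (type): buf='catone' undo_depth=2 redo_depth=0
After op 5 (undo): buf='cat' undo_depth=1 redo_depth=1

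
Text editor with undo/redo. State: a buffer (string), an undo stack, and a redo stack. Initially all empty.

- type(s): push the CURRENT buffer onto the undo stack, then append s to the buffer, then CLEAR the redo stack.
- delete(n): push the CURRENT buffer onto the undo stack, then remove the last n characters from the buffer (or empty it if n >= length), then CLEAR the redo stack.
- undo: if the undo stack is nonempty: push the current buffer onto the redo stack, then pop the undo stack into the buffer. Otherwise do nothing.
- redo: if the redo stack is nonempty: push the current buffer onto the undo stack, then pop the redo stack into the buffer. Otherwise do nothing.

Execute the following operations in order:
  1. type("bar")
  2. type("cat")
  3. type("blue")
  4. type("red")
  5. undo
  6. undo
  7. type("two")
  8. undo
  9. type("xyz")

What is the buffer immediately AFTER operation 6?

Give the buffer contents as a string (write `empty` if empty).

Answer: barcat

Derivation:
After op 1 (type): buf='bar' undo_depth=1 redo_depth=0
After op 2 (type): buf='barcat' undo_depth=2 redo_depth=0
After op 3 (type): buf='barcatblue' undo_depth=3 redo_depth=0
After op 4 (type): buf='barcatbluered' undo_depth=4 redo_depth=0
After op 5 (undo): buf='barcatblue' undo_depth=3 redo_depth=1
After op 6 (undo): buf='barcat' undo_depth=2 redo_depth=2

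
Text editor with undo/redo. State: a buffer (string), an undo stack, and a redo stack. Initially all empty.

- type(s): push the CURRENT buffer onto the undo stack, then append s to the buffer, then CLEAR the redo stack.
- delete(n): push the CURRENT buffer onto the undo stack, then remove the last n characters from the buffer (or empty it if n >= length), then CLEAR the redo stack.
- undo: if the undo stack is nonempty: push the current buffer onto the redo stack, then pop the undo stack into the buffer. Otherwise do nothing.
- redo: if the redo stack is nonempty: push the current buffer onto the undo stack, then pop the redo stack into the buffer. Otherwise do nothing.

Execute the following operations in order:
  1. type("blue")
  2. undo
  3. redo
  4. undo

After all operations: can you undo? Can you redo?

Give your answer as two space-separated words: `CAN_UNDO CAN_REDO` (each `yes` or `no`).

Answer: no yes

Derivation:
After op 1 (type): buf='blue' undo_depth=1 redo_depth=0
After op 2 (undo): buf='(empty)' undo_depth=0 redo_depth=1
After op 3 (redo): buf='blue' undo_depth=1 redo_depth=0
After op 4 (undo): buf='(empty)' undo_depth=0 redo_depth=1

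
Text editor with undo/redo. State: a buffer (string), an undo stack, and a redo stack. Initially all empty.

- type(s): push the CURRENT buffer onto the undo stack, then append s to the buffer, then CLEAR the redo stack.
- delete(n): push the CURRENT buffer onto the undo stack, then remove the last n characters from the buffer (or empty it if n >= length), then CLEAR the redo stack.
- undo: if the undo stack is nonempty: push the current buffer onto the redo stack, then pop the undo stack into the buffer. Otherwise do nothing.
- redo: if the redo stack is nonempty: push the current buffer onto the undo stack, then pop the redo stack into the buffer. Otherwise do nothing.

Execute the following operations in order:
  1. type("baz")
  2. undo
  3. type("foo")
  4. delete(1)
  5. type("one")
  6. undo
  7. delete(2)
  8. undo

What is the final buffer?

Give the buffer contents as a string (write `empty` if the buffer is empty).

Answer: fo

Derivation:
After op 1 (type): buf='baz' undo_depth=1 redo_depth=0
After op 2 (undo): buf='(empty)' undo_depth=0 redo_depth=1
After op 3 (type): buf='foo' undo_depth=1 redo_depth=0
After op 4 (delete): buf='fo' undo_depth=2 redo_depth=0
After op 5 (type): buf='foone' undo_depth=3 redo_depth=0
After op 6 (undo): buf='fo' undo_depth=2 redo_depth=1
After op 7 (delete): buf='(empty)' undo_depth=3 redo_depth=0
After op 8 (undo): buf='fo' undo_depth=2 redo_depth=1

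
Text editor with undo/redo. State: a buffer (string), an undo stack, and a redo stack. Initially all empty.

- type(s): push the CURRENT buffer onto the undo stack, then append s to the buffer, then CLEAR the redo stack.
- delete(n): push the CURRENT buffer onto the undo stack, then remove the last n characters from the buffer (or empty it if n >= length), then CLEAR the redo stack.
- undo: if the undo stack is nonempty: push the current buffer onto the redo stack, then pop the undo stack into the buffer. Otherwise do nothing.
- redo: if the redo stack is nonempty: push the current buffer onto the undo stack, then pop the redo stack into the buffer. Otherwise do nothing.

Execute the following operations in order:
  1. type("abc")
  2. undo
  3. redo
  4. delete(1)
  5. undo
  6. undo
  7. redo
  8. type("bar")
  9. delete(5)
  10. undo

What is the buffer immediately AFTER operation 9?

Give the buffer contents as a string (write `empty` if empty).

After op 1 (type): buf='abc' undo_depth=1 redo_depth=0
After op 2 (undo): buf='(empty)' undo_depth=0 redo_depth=1
After op 3 (redo): buf='abc' undo_depth=1 redo_depth=0
After op 4 (delete): buf='ab' undo_depth=2 redo_depth=0
After op 5 (undo): buf='abc' undo_depth=1 redo_depth=1
After op 6 (undo): buf='(empty)' undo_depth=0 redo_depth=2
After op 7 (redo): buf='abc' undo_depth=1 redo_depth=1
After op 8 (type): buf='abcbar' undo_depth=2 redo_depth=0
After op 9 (delete): buf='a' undo_depth=3 redo_depth=0

Answer: a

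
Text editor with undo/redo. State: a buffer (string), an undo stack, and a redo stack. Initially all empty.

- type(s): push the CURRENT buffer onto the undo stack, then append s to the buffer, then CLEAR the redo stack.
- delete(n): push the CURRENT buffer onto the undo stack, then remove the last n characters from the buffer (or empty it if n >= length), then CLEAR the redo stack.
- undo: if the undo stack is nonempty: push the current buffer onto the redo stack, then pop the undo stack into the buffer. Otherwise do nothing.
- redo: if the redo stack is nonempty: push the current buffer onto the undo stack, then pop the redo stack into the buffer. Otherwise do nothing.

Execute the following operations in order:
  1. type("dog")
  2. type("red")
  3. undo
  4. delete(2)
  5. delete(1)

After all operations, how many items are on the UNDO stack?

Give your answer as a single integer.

Answer: 3

Derivation:
After op 1 (type): buf='dog' undo_depth=1 redo_depth=0
After op 2 (type): buf='dogred' undo_depth=2 redo_depth=0
After op 3 (undo): buf='dog' undo_depth=1 redo_depth=1
After op 4 (delete): buf='d' undo_depth=2 redo_depth=0
After op 5 (delete): buf='(empty)' undo_depth=3 redo_depth=0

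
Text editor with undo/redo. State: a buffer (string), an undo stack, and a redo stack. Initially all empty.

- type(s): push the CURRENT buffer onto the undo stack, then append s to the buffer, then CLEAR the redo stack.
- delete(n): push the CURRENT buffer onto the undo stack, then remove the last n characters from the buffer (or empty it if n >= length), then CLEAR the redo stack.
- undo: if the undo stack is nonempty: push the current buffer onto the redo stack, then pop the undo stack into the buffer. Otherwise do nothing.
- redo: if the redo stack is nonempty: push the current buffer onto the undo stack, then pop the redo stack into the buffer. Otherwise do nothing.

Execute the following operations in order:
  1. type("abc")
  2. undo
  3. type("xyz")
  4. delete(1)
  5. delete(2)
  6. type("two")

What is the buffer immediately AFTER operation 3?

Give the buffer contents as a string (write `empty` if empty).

After op 1 (type): buf='abc' undo_depth=1 redo_depth=0
After op 2 (undo): buf='(empty)' undo_depth=0 redo_depth=1
After op 3 (type): buf='xyz' undo_depth=1 redo_depth=0

Answer: xyz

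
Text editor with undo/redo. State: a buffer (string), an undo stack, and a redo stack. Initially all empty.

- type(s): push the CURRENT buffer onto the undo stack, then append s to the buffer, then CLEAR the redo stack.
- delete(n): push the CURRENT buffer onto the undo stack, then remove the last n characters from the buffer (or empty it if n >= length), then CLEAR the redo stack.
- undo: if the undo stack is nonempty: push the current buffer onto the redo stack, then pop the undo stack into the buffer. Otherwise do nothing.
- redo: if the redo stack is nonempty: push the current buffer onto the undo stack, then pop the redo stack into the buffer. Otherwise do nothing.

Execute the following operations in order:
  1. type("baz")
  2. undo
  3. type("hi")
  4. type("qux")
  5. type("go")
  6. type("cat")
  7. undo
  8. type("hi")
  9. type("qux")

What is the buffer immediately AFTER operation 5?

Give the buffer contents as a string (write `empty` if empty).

Answer: hiquxgo

Derivation:
After op 1 (type): buf='baz' undo_depth=1 redo_depth=0
After op 2 (undo): buf='(empty)' undo_depth=0 redo_depth=1
After op 3 (type): buf='hi' undo_depth=1 redo_depth=0
After op 4 (type): buf='hiqux' undo_depth=2 redo_depth=0
After op 5 (type): buf='hiquxgo' undo_depth=3 redo_depth=0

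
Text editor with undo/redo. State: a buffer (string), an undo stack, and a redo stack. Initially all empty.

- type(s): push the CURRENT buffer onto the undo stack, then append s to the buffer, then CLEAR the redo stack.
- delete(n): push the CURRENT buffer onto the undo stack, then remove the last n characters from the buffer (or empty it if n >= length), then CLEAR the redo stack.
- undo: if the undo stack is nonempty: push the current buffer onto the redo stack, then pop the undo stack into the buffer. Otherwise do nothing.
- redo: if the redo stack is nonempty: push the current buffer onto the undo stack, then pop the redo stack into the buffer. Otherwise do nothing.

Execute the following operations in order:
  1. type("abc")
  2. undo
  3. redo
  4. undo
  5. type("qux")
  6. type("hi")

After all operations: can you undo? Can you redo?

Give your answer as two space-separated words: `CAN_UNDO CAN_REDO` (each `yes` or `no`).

After op 1 (type): buf='abc' undo_depth=1 redo_depth=0
After op 2 (undo): buf='(empty)' undo_depth=0 redo_depth=1
After op 3 (redo): buf='abc' undo_depth=1 redo_depth=0
After op 4 (undo): buf='(empty)' undo_depth=0 redo_depth=1
After op 5 (type): buf='qux' undo_depth=1 redo_depth=0
After op 6 (type): buf='quxhi' undo_depth=2 redo_depth=0

Answer: yes no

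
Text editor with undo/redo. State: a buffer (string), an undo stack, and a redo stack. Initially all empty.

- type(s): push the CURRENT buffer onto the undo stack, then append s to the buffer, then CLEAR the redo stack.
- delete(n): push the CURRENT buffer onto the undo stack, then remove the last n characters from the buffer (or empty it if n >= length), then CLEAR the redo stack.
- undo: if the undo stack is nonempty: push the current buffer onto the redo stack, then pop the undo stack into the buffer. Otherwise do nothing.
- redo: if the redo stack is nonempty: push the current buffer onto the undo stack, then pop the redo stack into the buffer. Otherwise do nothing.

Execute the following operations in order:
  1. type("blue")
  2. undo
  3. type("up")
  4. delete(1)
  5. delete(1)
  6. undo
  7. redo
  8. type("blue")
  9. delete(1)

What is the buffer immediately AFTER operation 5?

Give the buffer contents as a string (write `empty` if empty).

After op 1 (type): buf='blue' undo_depth=1 redo_depth=0
After op 2 (undo): buf='(empty)' undo_depth=0 redo_depth=1
After op 3 (type): buf='up' undo_depth=1 redo_depth=0
After op 4 (delete): buf='u' undo_depth=2 redo_depth=0
After op 5 (delete): buf='(empty)' undo_depth=3 redo_depth=0

Answer: empty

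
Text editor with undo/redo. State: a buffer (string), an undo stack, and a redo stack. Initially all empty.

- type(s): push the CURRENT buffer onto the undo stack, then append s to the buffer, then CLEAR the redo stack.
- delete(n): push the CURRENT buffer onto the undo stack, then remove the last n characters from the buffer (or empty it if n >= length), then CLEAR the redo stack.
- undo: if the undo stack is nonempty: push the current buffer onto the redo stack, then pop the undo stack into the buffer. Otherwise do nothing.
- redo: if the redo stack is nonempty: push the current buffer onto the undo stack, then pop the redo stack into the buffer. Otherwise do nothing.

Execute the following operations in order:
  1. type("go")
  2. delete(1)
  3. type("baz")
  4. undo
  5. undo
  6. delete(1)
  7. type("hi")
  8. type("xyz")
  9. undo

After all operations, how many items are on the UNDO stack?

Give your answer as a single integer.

After op 1 (type): buf='go' undo_depth=1 redo_depth=0
After op 2 (delete): buf='g' undo_depth=2 redo_depth=0
After op 3 (type): buf='gbaz' undo_depth=3 redo_depth=0
After op 4 (undo): buf='g' undo_depth=2 redo_depth=1
After op 5 (undo): buf='go' undo_depth=1 redo_depth=2
After op 6 (delete): buf='g' undo_depth=2 redo_depth=0
After op 7 (type): buf='ghi' undo_depth=3 redo_depth=0
After op 8 (type): buf='ghixyz' undo_depth=4 redo_depth=0
After op 9 (undo): buf='ghi' undo_depth=3 redo_depth=1

Answer: 3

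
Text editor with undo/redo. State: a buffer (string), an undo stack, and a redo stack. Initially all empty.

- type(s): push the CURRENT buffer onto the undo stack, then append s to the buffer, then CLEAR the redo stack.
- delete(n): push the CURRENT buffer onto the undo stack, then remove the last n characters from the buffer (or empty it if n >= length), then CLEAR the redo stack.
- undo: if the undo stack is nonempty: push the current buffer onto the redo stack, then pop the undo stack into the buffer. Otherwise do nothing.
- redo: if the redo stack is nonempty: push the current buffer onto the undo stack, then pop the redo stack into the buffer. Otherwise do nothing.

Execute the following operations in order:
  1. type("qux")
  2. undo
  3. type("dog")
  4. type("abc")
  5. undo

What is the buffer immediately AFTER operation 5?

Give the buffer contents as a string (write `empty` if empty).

Answer: dog

Derivation:
After op 1 (type): buf='qux' undo_depth=1 redo_depth=0
After op 2 (undo): buf='(empty)' undo_depth=0 redo_depth=1
After op 3 (type): buf='dog' undo_depth=1 redo_depth=0
After op 4 (type): buf='dogabc' undo_depth=2 redo_depth=0
After op 5 (undo): buf='dog' undo_depth=1 redo_depth=1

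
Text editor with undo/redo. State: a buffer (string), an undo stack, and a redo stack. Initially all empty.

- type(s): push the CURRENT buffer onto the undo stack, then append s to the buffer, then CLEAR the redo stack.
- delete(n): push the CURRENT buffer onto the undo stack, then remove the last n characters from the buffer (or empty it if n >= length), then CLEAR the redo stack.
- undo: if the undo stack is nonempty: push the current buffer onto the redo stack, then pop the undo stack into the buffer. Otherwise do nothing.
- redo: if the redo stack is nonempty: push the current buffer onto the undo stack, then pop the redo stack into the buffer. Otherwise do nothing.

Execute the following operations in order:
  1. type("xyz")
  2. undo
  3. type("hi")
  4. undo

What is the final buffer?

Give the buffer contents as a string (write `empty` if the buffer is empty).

After op 1 (type): buf='xyz' undo_depth=1 redo_depth=0
After op 2 (undo): buf='(empty)' undo_depth=0 redo_depth=1
After op 3 (type): buf='hi' undo_depth=1 redo_depth=0
After op 4 (undo): buf='(empty)' undo_depth=0 redo_depth=1

Answer: empty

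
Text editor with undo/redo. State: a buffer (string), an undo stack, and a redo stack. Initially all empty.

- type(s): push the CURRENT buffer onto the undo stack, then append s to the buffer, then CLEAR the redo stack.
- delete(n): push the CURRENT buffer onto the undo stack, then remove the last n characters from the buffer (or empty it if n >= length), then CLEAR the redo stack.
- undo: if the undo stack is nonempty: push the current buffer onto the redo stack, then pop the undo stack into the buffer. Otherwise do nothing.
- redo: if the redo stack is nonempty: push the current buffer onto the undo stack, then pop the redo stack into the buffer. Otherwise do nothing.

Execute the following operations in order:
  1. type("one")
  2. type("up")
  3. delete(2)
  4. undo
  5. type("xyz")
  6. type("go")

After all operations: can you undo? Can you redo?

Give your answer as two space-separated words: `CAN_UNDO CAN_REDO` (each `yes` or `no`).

Answer: yes no

Derivation:
After op 1 (type): buf='one' undo_depth=1 redo_depth=0
After op 2 (type): buf='oneup' undo_depth=2 redo_depth=0
After op 3 (delete): buf='one' undo_depth=3 redo_depth=0
After op 4 (undo): buf='oneup' undo_depth=2 redo_depth=1
After op 5 (type): buf='oneupxyz' undo_depth=3 redo_depth=0
After op 6 (type): buf='oneupxyzgo' undo_depth=4 redo_depth=0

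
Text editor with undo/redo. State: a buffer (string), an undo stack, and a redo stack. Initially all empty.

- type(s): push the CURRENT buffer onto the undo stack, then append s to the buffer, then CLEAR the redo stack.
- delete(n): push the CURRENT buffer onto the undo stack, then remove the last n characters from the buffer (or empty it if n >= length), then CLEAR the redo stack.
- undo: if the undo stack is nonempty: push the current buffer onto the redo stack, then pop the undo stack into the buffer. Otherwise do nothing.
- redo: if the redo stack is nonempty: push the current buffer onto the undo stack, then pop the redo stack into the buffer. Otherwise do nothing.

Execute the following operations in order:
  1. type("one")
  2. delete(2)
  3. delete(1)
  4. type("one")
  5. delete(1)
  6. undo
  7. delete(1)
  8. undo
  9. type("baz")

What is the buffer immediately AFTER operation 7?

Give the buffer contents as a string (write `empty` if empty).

After op 1 (type): buf='one' undo_depth=1 redo_depth=0
After op 2 (delete): buf='o' undo_depth=2 redo_depth=0
After op 3 (delete): buf='(empty)' undo_depth=3 redo_depth=0
After op 4 (type): buf='one' undo_depth=4 redo_depth=0
After op 5 (delete): buf='on' undo_depth=5 redo_depth=0
After op 6 (undo): buf='one' undo_depth=4 redo_depth=1
After op 7 (delete): buf='on' undo_depth=5 redo_depth=0

Answer: on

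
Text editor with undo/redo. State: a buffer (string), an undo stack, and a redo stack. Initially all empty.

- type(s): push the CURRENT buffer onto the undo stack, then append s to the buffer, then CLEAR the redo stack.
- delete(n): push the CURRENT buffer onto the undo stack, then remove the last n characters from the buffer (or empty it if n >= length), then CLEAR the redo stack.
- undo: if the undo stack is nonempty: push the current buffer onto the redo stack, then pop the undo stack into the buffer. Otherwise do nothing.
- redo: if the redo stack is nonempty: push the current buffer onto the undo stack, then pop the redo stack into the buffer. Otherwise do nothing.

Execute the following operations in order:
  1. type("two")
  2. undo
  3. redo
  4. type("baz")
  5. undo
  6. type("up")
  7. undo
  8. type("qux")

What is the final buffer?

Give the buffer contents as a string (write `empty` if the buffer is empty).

Answer: twoqux

Derivation:
After op 1 (type): buf='two' undo_depth=1 redo_depth=0
After op 2 (undo): buf='(empty)' undo_depth=0 redo_depth=1
After op 3 (redo): buf='two' undo_depth=1 redo_depth=0
After op 4 (type): buf='twobaz' undo_depth=2 redo_depth=0
After op 5 (undo): buf='two' undo_depth=1 redo_depth=1
After op 6 (type): buf='twoup' undo_depth=2 redo_depth=0
After op 7 (undo): buf='two' undo_depth=1 redo_depth=1
After op 8 (type): buf='twoqux' undo_depth=2 redo_depth=0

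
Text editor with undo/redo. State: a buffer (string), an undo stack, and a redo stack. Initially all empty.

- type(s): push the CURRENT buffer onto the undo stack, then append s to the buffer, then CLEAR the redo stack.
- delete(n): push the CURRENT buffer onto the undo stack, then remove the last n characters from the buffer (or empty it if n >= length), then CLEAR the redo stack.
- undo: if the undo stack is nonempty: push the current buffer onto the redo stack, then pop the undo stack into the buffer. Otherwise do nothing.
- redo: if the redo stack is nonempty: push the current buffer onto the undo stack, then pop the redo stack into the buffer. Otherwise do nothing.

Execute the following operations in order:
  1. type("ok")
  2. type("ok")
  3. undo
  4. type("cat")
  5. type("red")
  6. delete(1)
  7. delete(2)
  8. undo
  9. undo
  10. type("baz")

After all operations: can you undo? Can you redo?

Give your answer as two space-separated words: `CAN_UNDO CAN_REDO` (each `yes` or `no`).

Answer: yes no

Derivation:
After op 1 (type): buf='ok' undo_depth=1 redo_depth=0
After op 2 (type): buf='okok' undo_depth=2 redo_depth=0
After op 3 (undo): buf='ok' undo_depth=1 redo_depth=1
After op 4 (type): buf='okcat' undo_depth=2 redo_depth=0
After op 5 (type): buf='okcatred' undo_depth=3 redo_depth=0
After op 6 (delete): buf='okcatre' undo_depth=4 redo_depth=0
After op 7 (delete): buf='okcat' undo_depth=5 redo_depth=0
After op 8 (undo): buf='okcatre' undo_depth=4 redo_depth=1
After op 9 (undo): buf='okcatred' undo_depth=3 redo_depth=2
After op 10 (type): buf='okcatredbaz' undo_depth=4 redo_depth=0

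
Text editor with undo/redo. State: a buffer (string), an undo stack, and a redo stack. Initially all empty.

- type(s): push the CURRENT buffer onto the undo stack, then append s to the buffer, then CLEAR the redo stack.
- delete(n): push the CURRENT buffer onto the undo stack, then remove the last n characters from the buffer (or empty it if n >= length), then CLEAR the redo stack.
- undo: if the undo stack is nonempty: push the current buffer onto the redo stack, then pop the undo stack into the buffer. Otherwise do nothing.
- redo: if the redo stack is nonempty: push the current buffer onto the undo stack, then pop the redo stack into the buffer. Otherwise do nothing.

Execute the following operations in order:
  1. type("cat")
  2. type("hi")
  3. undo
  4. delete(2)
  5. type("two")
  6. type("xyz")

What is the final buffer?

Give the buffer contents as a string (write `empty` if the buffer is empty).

Answer: ctwoxyz

Derivation:
After op 1 (type): buf='cat' undo_depth=1 redo_depth=0
After op 2 (type): buf='cathi' undo_depth=2 redo_depth=0
After op 3 (undo): buf='cat' undo_depth=1 redo_depth=1
After op 4 (delete): buf='c' undo_depth=2 redo_depth=0
After op 5 (type): buf='ctwo' undo_depth=3 redo_depth=0
After op 6 (type): buf='ctwoxyz' undo_depth=4 redo_depth=0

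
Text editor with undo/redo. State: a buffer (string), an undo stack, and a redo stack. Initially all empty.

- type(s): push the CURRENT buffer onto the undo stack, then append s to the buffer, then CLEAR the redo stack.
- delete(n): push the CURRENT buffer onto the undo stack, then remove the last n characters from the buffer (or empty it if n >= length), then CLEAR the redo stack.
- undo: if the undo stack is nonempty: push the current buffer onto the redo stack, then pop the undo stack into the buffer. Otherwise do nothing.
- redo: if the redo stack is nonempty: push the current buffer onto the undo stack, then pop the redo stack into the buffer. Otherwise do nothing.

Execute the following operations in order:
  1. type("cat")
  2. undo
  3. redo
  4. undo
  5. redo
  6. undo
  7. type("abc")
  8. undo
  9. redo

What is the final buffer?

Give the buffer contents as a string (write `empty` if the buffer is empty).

After op 1 (type): buf='cat' undo_depth=1 redo_depth=0
After op 2 (undo): buf='(empty)' undo_depth=0 redo_depth=1
After op 3 (redo): buf='cat' undo_depth=1 redo_depth=0
After op 4 (undo): buf='(empty)' undo_depth=0 redo_depth=1
After op 5 (redo): buf='cat' undo_depth=1 redo_depth=0
After op 6 (undo): buf='(empty)' undo_depth=0 redo_depth=1
After op 7 (type): buf='abc' undo_depth=1 redo_depth=0
After op 8 (undo): buf='(empty)' undo_depth=0 redo_depth=1
After op 9 (redo): buf='abc' undo_depth=1 redo_depth=0

Answer: abc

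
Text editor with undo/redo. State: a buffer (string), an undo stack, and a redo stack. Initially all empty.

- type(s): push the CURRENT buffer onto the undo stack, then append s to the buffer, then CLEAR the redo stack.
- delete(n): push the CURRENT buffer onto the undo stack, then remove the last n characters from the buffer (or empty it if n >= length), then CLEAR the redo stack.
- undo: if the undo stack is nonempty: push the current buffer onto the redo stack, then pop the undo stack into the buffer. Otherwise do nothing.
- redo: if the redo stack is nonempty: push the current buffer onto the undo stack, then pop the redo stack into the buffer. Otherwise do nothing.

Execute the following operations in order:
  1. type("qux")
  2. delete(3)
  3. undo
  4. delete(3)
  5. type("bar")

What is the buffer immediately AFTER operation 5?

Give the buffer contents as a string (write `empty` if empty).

After op 1 (type): buf='qux' undo_depth=1 redo_depth=0
After op 2 (delete): buf='(empty)' undo_depth=2 redo_depth=0
After op 3 (undo): buf='qux' undo_depth=1 redo_depth=1
After op 4 (delete): buf='(empty)' undo_depth=2 redo_depth=0
After op 5 (type): buf='bar' undo_depth=3 redo_depth=0

Answer: bar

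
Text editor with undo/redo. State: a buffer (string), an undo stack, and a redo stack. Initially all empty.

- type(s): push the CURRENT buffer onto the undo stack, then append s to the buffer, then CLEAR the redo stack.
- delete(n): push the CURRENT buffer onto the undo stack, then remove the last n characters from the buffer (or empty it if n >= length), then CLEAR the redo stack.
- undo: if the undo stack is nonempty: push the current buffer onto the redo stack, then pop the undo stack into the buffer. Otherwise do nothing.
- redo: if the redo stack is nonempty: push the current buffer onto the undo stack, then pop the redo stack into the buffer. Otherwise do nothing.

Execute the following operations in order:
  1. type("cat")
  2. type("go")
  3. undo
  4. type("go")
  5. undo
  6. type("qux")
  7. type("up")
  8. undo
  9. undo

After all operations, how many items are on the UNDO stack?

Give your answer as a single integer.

Answer: 1

Derivation:
After op 1 (type): buf='cat' undo_depth=1 redo_depth=0
After op 2 (type): buf='catgo' undo_depth=2 redo_depth=0
After op 3 (undo): buf='cat' undo_depth=1 redo_depth=1
After op 4 (type): buf='catgo' undo_depth=2 redo_depth=0
After op 5 (undo): buf='cat' undo_depth=1 redo_depth=1
After op 6 (type): buf='catqux' undo_depth=2 redo_depth=0
After op 7 (type): buf='catquxup' undo_depth=3 redo_depth=0
After op 8 (undo): buf='catqux' undo_depth=2 redo_depth=1
After op 9 (undo): buf='cat' undo_depth=1 redo_depth=2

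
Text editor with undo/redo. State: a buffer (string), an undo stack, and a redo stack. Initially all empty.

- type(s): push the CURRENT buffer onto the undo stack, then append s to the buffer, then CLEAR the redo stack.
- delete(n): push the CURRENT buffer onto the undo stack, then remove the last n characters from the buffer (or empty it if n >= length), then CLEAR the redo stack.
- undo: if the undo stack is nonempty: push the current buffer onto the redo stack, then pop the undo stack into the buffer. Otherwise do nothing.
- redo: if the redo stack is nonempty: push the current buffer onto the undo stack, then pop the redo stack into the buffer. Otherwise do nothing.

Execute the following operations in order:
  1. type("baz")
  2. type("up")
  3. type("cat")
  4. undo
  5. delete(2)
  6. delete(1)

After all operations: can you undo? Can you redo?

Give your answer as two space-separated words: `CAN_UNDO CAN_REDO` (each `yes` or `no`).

After op 1 (type): buf='baz' undo_depth=1 redo_depth=0
After op 2 (type): buf='bazup' undo_depth=2 redo_depth=0
After op 3 (type): buf='bazupcat' undo_depth=3 redo_depth=0
After op 4 (undo): buf='bazup' undo_depth=2 redo_depth=1
After op 5 (delete): buf='baz' undo_depth=3 redo_depth=0
After op 6 (delete): buf='ba' undo_depth=4 redo_depth=0

Answer: yes no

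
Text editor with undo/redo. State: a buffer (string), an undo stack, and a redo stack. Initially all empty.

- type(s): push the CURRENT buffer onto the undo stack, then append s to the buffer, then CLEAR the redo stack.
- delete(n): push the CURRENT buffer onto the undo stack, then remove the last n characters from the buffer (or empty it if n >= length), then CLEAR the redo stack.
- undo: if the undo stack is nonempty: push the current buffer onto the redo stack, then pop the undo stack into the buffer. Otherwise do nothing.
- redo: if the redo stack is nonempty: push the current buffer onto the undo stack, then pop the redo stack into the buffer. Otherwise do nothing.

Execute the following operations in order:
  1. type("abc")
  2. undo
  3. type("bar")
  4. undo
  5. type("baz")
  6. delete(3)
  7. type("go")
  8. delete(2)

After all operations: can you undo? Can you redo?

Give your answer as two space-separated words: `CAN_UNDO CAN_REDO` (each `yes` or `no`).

Answer: yes no

Derivation:
After op 1 (type): buf='abc' undo_depth=1 redo_depth=0
After op 2 (undo): buf='(empty)' undo_depth=0 redo_depth=1
After op 3 (type): buf='bar' undo_depth=1 redo_depth=0
After op 4 (undo): buf='(empty)' undo_depth=0 redo_depth=1
After op 5 (type): buf='baz' undo_depth=1 redo_depth=0
After op 6 (delete): buf='(empty)' undo_depth=2 redo_depth=0
After op 7 (type): buf='go' undo_depth=3 redo_depth=0
After op 8 (delete): buf='(empty)' undo_depth=4 redo_depth=0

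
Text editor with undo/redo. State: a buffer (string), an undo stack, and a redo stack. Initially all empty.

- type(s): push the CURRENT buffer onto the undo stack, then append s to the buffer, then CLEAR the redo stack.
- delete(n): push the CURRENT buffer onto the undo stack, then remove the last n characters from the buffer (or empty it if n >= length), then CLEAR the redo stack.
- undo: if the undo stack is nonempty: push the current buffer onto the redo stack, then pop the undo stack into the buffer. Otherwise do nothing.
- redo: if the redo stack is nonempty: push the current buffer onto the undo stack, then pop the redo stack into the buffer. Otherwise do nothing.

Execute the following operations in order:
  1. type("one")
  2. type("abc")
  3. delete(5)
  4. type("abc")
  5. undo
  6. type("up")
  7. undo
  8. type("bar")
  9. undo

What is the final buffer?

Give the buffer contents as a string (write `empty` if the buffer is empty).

Answer: o

Derivation:
After op 1 (type): buf='one' undo_depth=1 redo_depth=0
After op 2 (type): buf='oneabc' undo_depth=2 redo_depth=0
After op 3 (delete): buf='o' undo_depth=3 redo_depth=0
After op 4 (type): buf='oabc' undo_depth=4 redo_depth=0
After op 5 (undo): buf='o' undo_depth=3 redo_depth=1
After op 6 (type): buf='oup' undo_depth=4 redo_depth=0
After op 7 (undo): buf='o' undo_depth=3 redo_depth=1
After op 8 (type): buf='obar' undo_depth=4 redo_depth=0
After op 9 (undo): buf='o' undo_depth=3 redo_depth=1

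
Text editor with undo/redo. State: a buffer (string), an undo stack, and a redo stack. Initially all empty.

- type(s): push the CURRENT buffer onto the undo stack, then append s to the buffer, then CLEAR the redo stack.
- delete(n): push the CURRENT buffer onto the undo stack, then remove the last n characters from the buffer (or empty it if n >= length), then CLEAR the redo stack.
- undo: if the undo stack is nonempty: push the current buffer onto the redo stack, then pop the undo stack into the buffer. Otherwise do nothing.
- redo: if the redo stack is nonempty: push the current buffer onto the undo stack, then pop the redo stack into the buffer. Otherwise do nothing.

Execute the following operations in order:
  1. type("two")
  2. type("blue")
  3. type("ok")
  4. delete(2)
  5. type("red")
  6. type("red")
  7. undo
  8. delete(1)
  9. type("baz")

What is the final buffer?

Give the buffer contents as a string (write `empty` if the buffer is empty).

After op 1 (type): buf='two' undo_depth=1 redo_depth=0
After op 2 (type): buf='twoblue' undo_depth=2 redo_depth=0
After op 3 (type): buf='twoblueok' undo_depth=3 redo_depth=0
After op 4 (delete): buf='twoblue' undo_depth=4 redo_depth=0
After op 5 (type): buf='twobluered' undo_depth=5 redo_depth=0
After op 6 (type): buf='twoblueredred' undo_depth=6 redo_depth=0
After op 7 (undo): buf='twobluered' undo_depth=5 redo_depth=1
After op 8 (delete): buf='twobluere' undo_depth=6 redo_depth=0
After op 9 (type): buf='twobluerebaz' undo_depth=7 redo_depth=0

Answer: twobluerebaz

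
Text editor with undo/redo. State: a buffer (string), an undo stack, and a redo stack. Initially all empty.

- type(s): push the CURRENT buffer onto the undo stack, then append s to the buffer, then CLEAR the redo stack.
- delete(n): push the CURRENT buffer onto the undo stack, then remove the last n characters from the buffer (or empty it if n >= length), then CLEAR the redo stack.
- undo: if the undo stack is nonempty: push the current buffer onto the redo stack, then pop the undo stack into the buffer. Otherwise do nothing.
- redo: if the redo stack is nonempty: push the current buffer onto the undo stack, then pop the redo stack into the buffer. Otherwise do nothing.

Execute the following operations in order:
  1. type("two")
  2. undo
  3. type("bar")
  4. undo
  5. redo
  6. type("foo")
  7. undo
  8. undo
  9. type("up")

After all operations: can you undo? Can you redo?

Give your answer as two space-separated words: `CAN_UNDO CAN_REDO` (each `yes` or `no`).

After op 1 (type): buf='two' undo_depth=1 redo_depth=0
After op 2 (undo): buf='(empty)' undo_depth=0 redo_depth=1
After op 3 (type): buf='bar' undo_depth=1 redo_depth=0
After op 4 (undo): buf='(empty)' undo_depth=0 redo_depth=1
After op 5 (redo): buf='bar' undo_depth=1 redo_depth=0
After op 6 (type): buf='barfoo' undo_depth=2 redo_depth=0
After op 7 (undo): buf='bar' undo_depth=1 redo_depth=1
After op 8 (undo): buf='(empty)' undo_depth=0 redo_depth=2
After op 9 (type): buf='up' undo_depth=1 redo_depth=0

Answer: yes no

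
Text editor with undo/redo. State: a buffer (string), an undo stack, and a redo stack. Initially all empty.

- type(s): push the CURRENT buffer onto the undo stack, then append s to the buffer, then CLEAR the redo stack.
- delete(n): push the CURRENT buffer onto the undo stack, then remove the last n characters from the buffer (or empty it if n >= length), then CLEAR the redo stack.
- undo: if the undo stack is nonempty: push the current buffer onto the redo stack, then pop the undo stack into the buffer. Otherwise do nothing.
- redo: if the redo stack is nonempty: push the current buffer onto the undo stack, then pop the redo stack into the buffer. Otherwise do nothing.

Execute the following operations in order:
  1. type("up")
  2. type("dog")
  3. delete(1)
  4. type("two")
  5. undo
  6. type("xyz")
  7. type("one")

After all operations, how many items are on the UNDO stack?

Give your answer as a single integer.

Answer: 5

Derivation:
After op 1 (type): buf='up' undo_depth=1 redo_depth=0
After op 2 (type): buf='updog' undo_depth=2 redo_depth=0
After op 3 (delete): buf='updo' undo_depth=3 redo_depth=0
After op 4 (type): buf='updotwo' undo_depth=4 redo_depth=0
After op 5 (undo): buf='updo' undo_depth=3 redo_depth=1
After op 6 (type): buf='updoxyz' undo_depth=4 redo_depth=0
After op 7 (type): buf='updoxyzone' undo_depth=5 redo_depth=0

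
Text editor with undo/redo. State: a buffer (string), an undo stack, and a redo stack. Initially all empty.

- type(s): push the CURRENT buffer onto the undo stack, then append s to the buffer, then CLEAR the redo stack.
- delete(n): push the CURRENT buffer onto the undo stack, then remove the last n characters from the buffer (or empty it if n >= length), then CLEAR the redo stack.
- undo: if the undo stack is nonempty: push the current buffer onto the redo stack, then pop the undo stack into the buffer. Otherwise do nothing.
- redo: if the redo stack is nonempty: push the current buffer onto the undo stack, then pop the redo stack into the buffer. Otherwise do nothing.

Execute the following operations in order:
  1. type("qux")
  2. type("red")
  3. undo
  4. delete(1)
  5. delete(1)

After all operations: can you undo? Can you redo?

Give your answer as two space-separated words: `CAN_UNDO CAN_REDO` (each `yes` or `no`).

After op 1 (type): buf='qux' undo_depth=1 redo_depth=0
After op 2 (type): buf='quxred' undo_depth=2 redo_depth=0
After op 3 (undo): buf='qux' undo_depth=1 redo_depth=1
After op 4 (delete): buf='qu' undo_depth=2 redo_depth=0
After op 5 (delete): buf='q' undo_depth=3 redo_depth=0

Answer: yes no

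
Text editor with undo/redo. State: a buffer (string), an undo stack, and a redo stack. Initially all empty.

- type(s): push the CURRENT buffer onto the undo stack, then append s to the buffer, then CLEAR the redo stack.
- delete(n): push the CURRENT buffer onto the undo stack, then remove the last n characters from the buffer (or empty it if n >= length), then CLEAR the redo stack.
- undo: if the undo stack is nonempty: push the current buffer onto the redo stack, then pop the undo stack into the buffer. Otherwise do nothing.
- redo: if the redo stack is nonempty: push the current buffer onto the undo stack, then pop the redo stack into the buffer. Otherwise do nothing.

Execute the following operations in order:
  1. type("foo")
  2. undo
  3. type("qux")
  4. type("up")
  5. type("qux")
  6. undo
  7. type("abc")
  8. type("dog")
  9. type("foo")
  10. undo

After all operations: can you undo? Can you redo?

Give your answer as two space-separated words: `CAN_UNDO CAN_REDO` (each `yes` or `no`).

Answer: yes yes

Derivation:
After op 1 (type): buf='foo' undo_depth=1 redo_depth=0
After op 2 (undo): buf='(empty)' undo_depth=0 redo_depth=1
After op 3 (type): buf='qux' undo_depth=1 redo_depth=0
After op 4 (type): buf='quxup' undo_depth=2 redo_depth=0
After op 5 (type): buf='quxupqux' undo_depth=3 redo_depth=0
After op 6 (undo): buf='quxup' undo_depth=2 redo_depth=1
After op 7 (type): buf='quxupabc' undo_depth=3 redo_depth=0
After op 8 (type): buf='quxupabcdog' undo_depth=4 redo_depth=0
After op 9 (type): buf='quxupabcdogfoo' undo_depth=5 redo_depth=0
After op 10 (undo): buf='quxupabcdog' undo_depth=4 redo_depth=1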